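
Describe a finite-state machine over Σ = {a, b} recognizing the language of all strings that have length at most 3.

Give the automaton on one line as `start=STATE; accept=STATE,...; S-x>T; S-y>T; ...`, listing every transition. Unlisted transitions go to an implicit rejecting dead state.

We only need to distinguish lengths 0, 1, …, 3, and '>3'. Chain q0 → q1 → q2 → q3 → q4 on every symbol, with q4 looping. Accepting states: {q0, q1, q2, q3}.
        a   b  
>* q0   q1  q1 
 * q1   q2  q2 
 * q2   q3  q3 
 * q3   q4  q4 
   q4   q4  q4 
(> = start, * = accepting)

start=q0; accept=q0,q1,q2,q3; q0-a>q1; q0-b>q1; q1-a>q2; q1-b>q2; q2-a>q3; q2-b>q3; q3-a>q4; q3-b>q4; q4-a>q4; q4-b>q4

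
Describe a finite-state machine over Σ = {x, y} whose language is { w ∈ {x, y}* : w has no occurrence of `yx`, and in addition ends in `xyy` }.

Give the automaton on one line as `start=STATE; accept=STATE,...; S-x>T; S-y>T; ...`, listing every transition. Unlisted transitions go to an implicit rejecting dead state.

Build one automaton per condition and run them in lockstep. One (3 states) tracks partial matches of the forbidden pattern `yx`; the other (4 states) tracks how much of the suffix `xyy` has currently been matched. Each combined state is a pair, one component from each; accept when both components accept.
9 states suffice.
       x  y 
>  A   B  C 
   B   B  D 
   C   E  C 
   D   E  F 
   E   E  G 
 * F   E  C 
   G   E  H 
   H   E  I 
   I   E  I 
(> = start, * = accepting)

start=A; accept=F; A-x>B; A-y>C; B-x>B; B-y>D; C-x>E; C-y>C; D-x>E; D-y>F; E-x>E; E-y>G; F-x>E; F-y>C; G-x>E; G-y>H; H-x>E; H-y>I; I-x>E; I-y>I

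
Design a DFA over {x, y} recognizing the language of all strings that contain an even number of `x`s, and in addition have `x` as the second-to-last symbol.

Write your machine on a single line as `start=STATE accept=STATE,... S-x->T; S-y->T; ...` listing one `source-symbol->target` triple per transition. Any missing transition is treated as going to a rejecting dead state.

Run two small machines in parallel and take their product. The first has 2 states tracking the count of `x`s modulo 2; the second has 7 states tracking the last 2 symbols read. A product state is a pair (one from each), accepting exactly when both do. After merging equivalent states the machine shrinks.
6 states suffice.
       x  y 
>  A   B  A 
   B   C  D 
 * C   B  E 
   D   F  D 
 * E   B  A 
   F   B  E 
(> = start, * = accepting)

start=A; accept=C,E; A-x->B; A-y->A; B-x->C; B-y->D; C-x->B; C-y->E; D-x->F; D-y->D; E-x->B; E-y->A; F-x->B; F-y->E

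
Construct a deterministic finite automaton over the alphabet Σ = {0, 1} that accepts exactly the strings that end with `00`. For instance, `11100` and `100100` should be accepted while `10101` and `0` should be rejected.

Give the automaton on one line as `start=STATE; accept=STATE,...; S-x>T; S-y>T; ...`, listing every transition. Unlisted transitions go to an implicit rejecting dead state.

Let each state record the length of the longest suffix of the input read so far that is also a prefix of `00`. B means the last symbol is `0`; C means the last 2 symbols are `00`. Accept only at C, where the string currently ends in `00`.
A 3-state machine:
       0  1 
>  A   B  A 
   B   C  A 
 * C   C  A 
(> = start, * = accepting)

start=A; accept=C; A-0>B; A-1>A; B-0>C; B-1>A; C-0>C; C-1>A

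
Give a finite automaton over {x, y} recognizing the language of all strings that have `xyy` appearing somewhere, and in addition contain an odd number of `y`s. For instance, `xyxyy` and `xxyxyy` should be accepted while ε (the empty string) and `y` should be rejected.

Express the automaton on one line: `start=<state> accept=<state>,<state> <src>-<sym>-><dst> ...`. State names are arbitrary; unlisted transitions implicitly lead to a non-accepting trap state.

start=S0 accept=S7 S0-x->S1 S0-y->S2 S1-x->S1 S1-y->S3 S2-x->S4 S2-y->S0 S3-x->S4 S3-y->S5 S4-x->S4 S4-y->S6 S5-x->S5 S5-y->S7 S6-x->S1 S6-y->S7 S7-x->S7 S7-y->S5

Handle the two conditions separately and then intersect. The first has 4 states tracking whether and how much of `xyy` has been seen; the second has 2 states tracking the count of `y`s modulo 2. A product state is a pair (one from each), accepting exactly when both do.
        x   y  
>  S0   S1  S2 
   S1   S1  S3 
   S2   S4  S0 
   S3   S4  S5 
   S4   S4  S6 
   S5   S5  S7 
   S6   S1  S7 
 * S7   S7  S5 
(> = start, * = accepting)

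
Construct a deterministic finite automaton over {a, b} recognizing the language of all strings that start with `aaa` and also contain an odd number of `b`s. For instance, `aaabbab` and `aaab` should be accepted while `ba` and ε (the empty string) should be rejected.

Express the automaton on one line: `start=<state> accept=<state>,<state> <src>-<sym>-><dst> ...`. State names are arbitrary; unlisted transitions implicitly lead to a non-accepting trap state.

start=S0 accept=S5 S0-a->S1 S0-b->S2 S1-a->S3 S1-b->S2 S2-a->S2 S2-b->S2 S3-a->S4 S3-b->S2 S4-a->S4 S4-b->S5 S5-a->S5 S5-b->S4

Handle the two conditions separately and then intersect. The first has 5 states tracking whether the input so far still matches the prefix `aaa`; the second has 2 states tracking the count of `b`s modulo 2. A product state is a pair (one from each), accepting exactly when both do. Equivalent product states are then merged.
6 states suffice.
        a   b  
>  S0   S1  S2 
   S1   S3  S2 
   S2   S2  S2 
   S3   S4  S2 
   S4   S4  S5 
 * S5   S5  S4 
(> = start, * = accepting)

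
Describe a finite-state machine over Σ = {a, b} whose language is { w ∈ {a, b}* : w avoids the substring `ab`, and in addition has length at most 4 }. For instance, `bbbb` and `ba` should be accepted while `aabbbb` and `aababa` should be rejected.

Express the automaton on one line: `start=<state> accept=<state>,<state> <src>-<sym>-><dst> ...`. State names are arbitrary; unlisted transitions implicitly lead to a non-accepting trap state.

Build one automaton per condition and run them in lockstep. One (3 states) tracks partial matches of the forbidden pattern `ab`; the other (6 states) tracks the input length, saturating at 5. Each combined state is a pair, one component from each; accept when both components accept. Equivalent product states are then merged.
        a   b  
>* q0   q1  q2 
 * q1   q3  q4 
 * q2   q3  q5 
 * q3   q6  q4 
   q4   q4  q4 
 * q5   q6  q7 
 * q6   q8  q4 
 * q7   q8  q8 
 * q8   q4  q4 
(> = start, * = accepting)

start=q0 accept=q0,q1,q2,q3,q5,q6,q7,q8 q0-a->q1 q0-b->q2 q1-a->q3 q1-b->q4 q2-a->q3 q2-b->q5 q3-a->q6 q3-b->q4 q4-a->q4 q4-b->q4 q5-a->q6 q5-b->q7 q6-a->q8 q6-b->q4 q7-a->q8 q7-b->q8 q8-a->q4 q8-b->q4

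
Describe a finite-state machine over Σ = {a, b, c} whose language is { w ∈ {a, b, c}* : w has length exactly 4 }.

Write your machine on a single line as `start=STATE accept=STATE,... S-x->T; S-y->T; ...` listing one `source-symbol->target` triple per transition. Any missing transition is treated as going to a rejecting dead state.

start=q0; accept=q4; q0-a->q1; q0-b->q1; q0-c->q1; q1-a->q2; q1-b->q2; q1-c->q2; q2-a->q3; q2-b->q3; q2-c->q3; q3-a->q4; q3-b->q4; q3-c->q4; q4-a->q5; q4-b->q5; q4-c->q5; q5-a->q5; q5-b->q5; q5-c->q5

Count input length up to 5: every symbol moves from q0 toward q5, which means 'more than 4' and absorbs. Accept from {q4}.
A 6-state machine:
        a   b   c  
>  q0   q1  q1  q1 
   q1   q2  q2  q2 
   q2   q3  q3  q3 
   q3   q4  q4  q4 
 * q4   q5  q5  q5 
   q5   q5  q5  q5 
(> = start, * = accepting)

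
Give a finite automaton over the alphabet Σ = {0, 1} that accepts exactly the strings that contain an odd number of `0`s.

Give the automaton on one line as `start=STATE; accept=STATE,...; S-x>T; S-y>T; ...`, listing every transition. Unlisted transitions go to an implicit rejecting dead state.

start=q0; accept=q1; q0-0>q1; q0-1>q0; q1-0>q0; q1-1>q1

The only thing that matters is how many `0`s have appeared, reduced mod 2. Use one state per residue: q0 for 0, …, q1 for 1. Reading `0` moves to the next residue; anything else stays put. q1 is accepting.
A 2-state machine:
        0   1  
>  q0   q1  q0 
 * q1   q0  q1 
(> = start, * = accepting)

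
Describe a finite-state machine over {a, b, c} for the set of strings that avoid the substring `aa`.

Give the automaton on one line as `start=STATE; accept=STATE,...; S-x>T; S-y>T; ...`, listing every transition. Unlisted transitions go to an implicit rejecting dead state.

start=q0; accept=q0,q1; q0-a>q1; q0-b>q0; q0-c>q0; q1-a>q2; q1-b>q0; q1-c>q0; q2-a>q2; q2-b>q2; q2-c>q2

Track partial matches of the forbidden pattern `aa`. State q2 is a dead state reached once `aa` has occurred; every other state accepts. q0 means no part of `aa` is currently matched.
With 3 states:
        a   b   c  
>* q0   q1  q0  q0 
 * q1   q2  q0  q0 
   q2   q2  q2  q2 
(> = start, * = accepting)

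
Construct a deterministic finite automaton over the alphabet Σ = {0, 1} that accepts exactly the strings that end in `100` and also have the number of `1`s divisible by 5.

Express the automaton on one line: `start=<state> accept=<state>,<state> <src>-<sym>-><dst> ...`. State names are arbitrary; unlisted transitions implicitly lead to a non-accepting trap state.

Run two small machines in parallel and take their product. One (4 states) tracks how much of the suffix `100` has currently been matched; the other (5 states) tracks the count of `1`s modulo 5. Each combined state is a pair, one component from each; accept when both components accept. Equivalent product states are then merged.
An 8-state machine:
        0   1  
>  S0   S0  S1 
   S1   S1  S2 
   S2   S2  S3 
   S3   S3  S4 
   S4   S4  S5 
   S5   S6  S1 
   S6   S7  S1 
 * S7   S0  S1 
(> = start, * = accepting)

start=S0 accept=S7 S0-0->S0 S0-1->S1 S1-0->S1 S1-1->S2 S2-0->S2 S2-1->S3 S3-0->S3 S3-1->S4 S4-0->S4 S4-1->S5 S5-0->S6 S5-1->S1 S6-0->S7 S6-1->S1 S7-0->S0 S7-1->S1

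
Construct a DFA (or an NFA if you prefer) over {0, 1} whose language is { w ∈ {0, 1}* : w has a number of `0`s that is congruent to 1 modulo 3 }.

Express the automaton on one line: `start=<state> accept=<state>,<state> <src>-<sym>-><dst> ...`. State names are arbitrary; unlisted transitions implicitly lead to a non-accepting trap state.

Keep the running count of `0`s modulo 3: each `0` advances along the cycle q0 → q1 → q2 → q0 while other symbols loop. Accept at q1.
        0   1  
>  q0   q1  q0 
 * q1   q2  q1 
   q2   q0  q2 
(> = start, * = accepting)

start=q0 accept=q1 q0-0->q1 q0-1->q0 q1-0->q2 q1-1->q1 q2-0->q0 q2-1->q2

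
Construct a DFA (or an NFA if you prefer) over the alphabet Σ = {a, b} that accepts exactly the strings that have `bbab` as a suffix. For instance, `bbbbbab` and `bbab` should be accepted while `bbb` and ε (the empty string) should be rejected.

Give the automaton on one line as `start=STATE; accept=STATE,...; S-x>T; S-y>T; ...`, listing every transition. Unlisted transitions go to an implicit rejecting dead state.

Remember how much of `bbab` the current input suffix matches. State S0 means no match yet; S1 means the last symbol is `b`; S2 means the last 2 symbols are `bb`; S3 means the last 3 symbols are `bba`; S4 means the last 4 symbols are `bbab`. Only S4 accepts. On a mismatch, fall back to the longest proper suffix that is still a prefix of `bbab`.
5 states suffice.
        a   b  
>  S0   S0  S1 
   S1   S0  S2 
   S2   S3  S2 
   S3   S0  S4 
 * S4   S0  S2 
(> = start, * = accepting)

start=S0; accept=S4; S0-a>S0; S0-b>S1; S1-a>S0; S1-b>S2; S2-a>S3; S2-b>S2; S3-a>S0; S3-b>S4; S4-a>S0; S4-b>S2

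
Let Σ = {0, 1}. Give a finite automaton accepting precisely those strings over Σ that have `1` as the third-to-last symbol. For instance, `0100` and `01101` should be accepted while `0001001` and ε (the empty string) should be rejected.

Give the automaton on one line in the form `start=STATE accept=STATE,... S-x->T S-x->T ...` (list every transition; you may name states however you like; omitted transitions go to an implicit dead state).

start=A accept=L,M,N,O A-0->B A-1->C B-0->D B-1->E C-0->F C-1->G D-0->H D-1->I E-0->J E-1->K F-0->L F-1->M G-0->N G-1->O H-0->H H-1->I I-0->J I-1->K J-0->L J-1->M K-0->N K-1->O L-0->H L-1->I M-0->J M-1->K N-0->L N-1->M O-0->N O-1->O

A DFA must remember the last 3 symbols (since which symbol is third-to-last isn't known until the input ends). Use one state per possible window of the last ≤3 symbols; accept from those whose window starts with `1`.
With 15 states:
       0  1 
>  A   B  C 
   B   D  E 
   C   F  G 
   D   H  I 
   E   J  K 
   F   L  M 
   G   N  O 
   H   H  I 
   I   J  K 
   J   L  M 
   K   N  O 
 * L   H  I 
 * M   J  K 
 * N   L  M 
 * O   N  O 
(> = start, * = accepting)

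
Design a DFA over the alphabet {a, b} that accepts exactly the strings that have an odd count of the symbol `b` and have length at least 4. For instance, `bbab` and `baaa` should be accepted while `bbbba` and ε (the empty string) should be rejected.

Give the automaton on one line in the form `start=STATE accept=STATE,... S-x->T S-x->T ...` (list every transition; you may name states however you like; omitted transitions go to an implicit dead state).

Run two small machines in parallel and take their product. The first has 2 states tracking the count of `b`s modulo 2; the second has 6 states tracking the input length, saturating at 5. A product state is a pair (one from each), accepting exactly when both do. After merging equivalent states the machine shrinks.
With 8 states:
        a   b  
>  S0   S1  S2 
   S1   S3  S4 
   S2   S4  S3 
   S3   S5  S6 
   S4   S6  S5 
   S5   S5  S7 
   S6   S7  S5 
 * S7   S7  S5 
(> = start, * = accepting)

start=S0 accept=S7 S0-a->S1 S0-b->S2 S1-a->S3 S1-b->S4 S2-a->S4 S2-b->S3 S3-a->S5 S3-b->S6 S4-a->S6 S4-b->S5 S5-a->S5 S5-b->S7 S6-a->S7 S6-b->S5 S7-a->S7 S7-b->S5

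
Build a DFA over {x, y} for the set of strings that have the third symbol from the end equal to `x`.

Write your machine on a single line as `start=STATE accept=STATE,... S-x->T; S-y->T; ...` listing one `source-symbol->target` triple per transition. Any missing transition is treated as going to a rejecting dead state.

start=q0; accept=q7,q8,q9,q10; q0-x->q1; q0-y->q2; q1-x->q3; q1-y->q4; q2-x->q5; q2-y->q6; q3-x->q7; q3-y->q8; q4-x->q9; q4-y->q10; q5-x->q11; q5-y->q12; q6-x->q13; q6-y->q14; q7-x->q7; q7-y->q8; q8-x->q9; q8-y->q10; q9-x->q11; q9-y->q12; q10-x->q13; q10-y->q14; q11-x->q7; q11-y->q8; q12-x->q9; q12-y->q10; q13-x->q11; q13-y->q12; q14-x->q13; q14-y->q14

Because acceptance depends on a position counted from the end, the machine has to buffer the most recent 3 symbols. Make each state the string of the last up-to-3 symbols read; on input `x` shift the window left and append `x`. Accept when the buffered window has length 3 and begins with `x`.
With 15 states:
          x    y  
>  q0     q1   q2 
   q1     q3   q4 
   q2     q5   q6 
   q3     q7   q8 
   q4     q9  q10 
   q5    q11  q12 
   q6    q13  q14 
 * q7     q7   q8 
 * q8     q9  q10 
 * q9    q11  q12 
 * q10   q13  q14 
   q11    q7   q8 
   q12    q9  q10 
   q13   q11  q12 
   q14   q13  q14 
(> = start, * = accepting)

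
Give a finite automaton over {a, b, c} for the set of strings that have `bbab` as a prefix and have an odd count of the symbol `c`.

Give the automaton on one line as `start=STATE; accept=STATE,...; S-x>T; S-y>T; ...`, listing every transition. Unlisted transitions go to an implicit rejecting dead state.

Build one automaton per condition and run them in lockstep. The first has 6 states tracking whether the input so far still matches the prefix `bbab`; the second has 2 states tracking the count of `c`s modulo 2. A product state is a pair (one from each), accepting exactly when both do.
        a   b   c  
>  s0   s1  s2  s3 
   s1   s1  s1  s3 
   s2   s1  s4  s3 
   s3   s3  s3  s1 
   s4   s5  s1  s3 
   s5   s1  s6  s3 
   s6   s6  s6  s7 
 * s7   s7  s7  s6 
(> = start, * = accepting)

start=s0; accept=s7; s0-a>s1; s0-b>s2; s0-c>s3; s1-a>s1; s1-b>s1; s1-c>s3; s2-a>s1; s2-b>s4; s2-c>s3; s3-a>s3; s3-b>s3; s3-c>s1; s4-a>s5; s4-b>s1; s4-c>s3; s5-a>s1; s5-b>s6; s5-c>s3; s6-a>s6; s6-b>s6; s6-c>s7; s7-a>s7; s7-b>s7; s7-c>s6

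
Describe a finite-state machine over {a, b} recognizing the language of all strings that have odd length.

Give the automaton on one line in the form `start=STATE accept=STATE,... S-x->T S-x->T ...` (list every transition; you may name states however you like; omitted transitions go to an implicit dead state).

start=S0 accept=S1 S0-a->S1 S0-b->S1 S1-a->S0 S1-b->S0

Only the length mod 2 matters, so use a 2-cycle: from any state, every input symbol moves to the next state, wrapping S1 back to S0. Mark S1 accepting.
        a   b  
>  S0   S1  S1 
 * S1   S0  S0 
(> = start, * = accepting)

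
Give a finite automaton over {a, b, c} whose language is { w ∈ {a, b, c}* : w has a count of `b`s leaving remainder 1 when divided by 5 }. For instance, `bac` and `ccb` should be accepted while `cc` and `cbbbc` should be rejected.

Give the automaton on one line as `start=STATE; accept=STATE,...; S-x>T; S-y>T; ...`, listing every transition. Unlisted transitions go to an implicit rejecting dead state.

start=q0; accept=q1; q0-a>q0; q0-b>q1; q0-c>q0; q1-a>q1; q1-b>q2; q1-c>q1; q2-a>q2; q2-b>q3; q2-c>q2; q3-a>q3; q3-b>q4; q3-c>q3; q4-a>q4; q4-b>q0; q4-c>q4

Keep the running count of `b`s modulo 5: each `b` advances along the cycle q0 → q1 → q2 → q3 → q4 → q0 while other symbols loop. Accept at q1.
With 5 states:
        a   b   c  
>  q0   q0  q1  q0 
 * q1   q1  q2  q1 
   q2   q2  q3  q2 
   q3   q3  q4  q3 
   q4   q4  q0  q4 
(> = start, * = accepting)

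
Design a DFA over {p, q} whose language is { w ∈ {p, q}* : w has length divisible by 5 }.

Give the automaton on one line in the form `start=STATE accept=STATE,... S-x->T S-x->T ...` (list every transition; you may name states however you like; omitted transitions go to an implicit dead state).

start=A accept=A A-p->B A-q->B B-p->C B-q->C C-p->D C-q->D D-p->E D-q->E E-p->A E-q->A

Only the length mod 5 matters, so use a 5-cycle: from any state, every input symbol moves to the next state, wrapping E back to A. Mark A accepting.
With 5 states:
       p  q 
>* A   B  B 
   B   C  C 
   C   D  D 
   D   E  E 
   E   A  A 
(> = start, * = accepting)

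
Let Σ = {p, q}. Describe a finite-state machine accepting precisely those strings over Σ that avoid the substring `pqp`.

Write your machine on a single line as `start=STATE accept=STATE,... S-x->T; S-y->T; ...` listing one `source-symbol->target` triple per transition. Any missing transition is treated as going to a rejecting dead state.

Track partial matches of the forbidden pattern `pqp`. State s3 is a dead state reached once `pqp` has occurred; every other state accepts. s0 means no part of `pqp` is currently matched.
        p   q  
>* s0   s1  s0 
 * s1   s1  s2 
 * s2   s3  s0 
   s3   s3  s3 
(> = start, * = accepting)

start=s0; accept=s0,s1,s2; s0-p->s1; s0-q->s0; s1-p->s1; s1-q->s2; s2-p->s3; s2-q->s0; s3-p->s3; s3-q->s3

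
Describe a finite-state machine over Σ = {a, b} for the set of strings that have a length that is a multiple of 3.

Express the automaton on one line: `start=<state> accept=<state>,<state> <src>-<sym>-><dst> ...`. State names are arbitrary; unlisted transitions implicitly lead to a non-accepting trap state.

Only the length mod 3 matters, so use a 3-cycle: from any state, every input symbol moves to the next state, wrapping q2 back to q0. Mark q0 accepting.
With 3 states:
        a   b  
>* q0   q1  q1 
   q1   q2  q2 
   q2   q0  q0 
(> = start, * = accepting)

start=q0 accept=q0 q0-a->q1 q0-b->q1 q1-a->q2 q1-b->q2 q2-a->q0 q2-b->q0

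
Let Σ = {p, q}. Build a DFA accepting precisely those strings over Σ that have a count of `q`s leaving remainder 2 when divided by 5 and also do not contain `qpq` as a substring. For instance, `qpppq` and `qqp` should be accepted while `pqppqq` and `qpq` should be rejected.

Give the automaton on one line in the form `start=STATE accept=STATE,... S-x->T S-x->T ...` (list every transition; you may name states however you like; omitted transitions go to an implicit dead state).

Build one automaton per condition and run them in lockstep. The first has 5 states tracking the count of `q`s modulo 5; the second has 4 states tracking partial matches of the forbidden pattern `qpq`. A product state is a pair (one from each), accepting exactly when both do. After merging equivalent states the machine shrinks.
With 16 states:
          p    q  
>  s0     s0   s1 
   s1     s2   s3 
   s2     s4   s5 
 * s3     s6   s7 
   s4     s4   s3 
   s5     s5   s5 
 * s6     s8   s5 
   s7     s9  s10 
 * s8     s8   s7 
   s9    s11   s5 
   s10   s12  s13 
   s11   s11  s10 
   s12   s14   s5 
   s13   s15   s1 
   s14   s14  s13 
   s15    s0   s5 
(> = start, * = accepting)

start=s0 accept=s3,s6,s8 s0-p->s0 s0-q->s1 s1-p->s2 s1-q->s3 s2-p->s4 s2-q->s5 s3-p->s6 s3-q->s7 s4-p->s4 s4-q->s3 s5-p->s5 s5-q->s5 s6-p->s8 s6-q->s5 s7-p->s9 s7-q->s10 s8-p->s8 s8-q->s7 s9-p->s11 s9-q->s5 s10-p->s12 s10-q->s13 s11-p->s11 s11-q->s10 s12-p->s14 s12-q->s5 s13-p->s15 s13-q->s1 s14-p->s14 s14-q->s13 s15-p->s0 s15-q->s5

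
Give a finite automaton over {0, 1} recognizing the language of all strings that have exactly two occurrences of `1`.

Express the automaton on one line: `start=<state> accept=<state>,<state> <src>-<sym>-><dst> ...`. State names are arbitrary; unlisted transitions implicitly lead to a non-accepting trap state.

Count `1`s, saturating at 3: states q0 through q2 mean 0 through 2 `1`s seen; q3 means more than 2. Each `1` increments (capped at q3); other symbols loop. Accept from {q2}.
        0   1  
>  q0   q0  q1 
   q1   q1  q2 
 * q2   q2  q3 
   q3   q3  q3 
(> = start, * = accepting)

start=q0 accept=q2 q0-0->q0 q0-1->q1 q1-0->q1 q1-1->q2 q2-0->q2 q2-1->q3 q3-0->q3 q3-1->q3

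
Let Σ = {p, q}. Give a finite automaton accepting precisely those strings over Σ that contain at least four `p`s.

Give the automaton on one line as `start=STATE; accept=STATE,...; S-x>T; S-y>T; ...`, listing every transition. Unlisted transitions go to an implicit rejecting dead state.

start=S0; accept=S4,S5; S0-p>S1; S0-q>S0; S1-p>S2; S1-q>S1; S2-p>S3; S2-q>S2; S3-p>S4; S3-q>S3; S4-p>S5; S4-q>S4; S5-p>S5; S5-q>S5

Only the number of `p`s matters, and only up to 5. Make a chain S0 → S1 → S2 → S3 → S4 → S5 advanced by each `p` (with S5 absorbing); every other symbol self-loops. The accepting set is {S4, S5}.
        p   q  
>  S0   S1  S0 
   S1   S2  S1 
   S2   S3  S2 
   S3   S4  S3 
 * S4   S5  S4 
 * S5   S5  S5 
(> = start, * = accepting)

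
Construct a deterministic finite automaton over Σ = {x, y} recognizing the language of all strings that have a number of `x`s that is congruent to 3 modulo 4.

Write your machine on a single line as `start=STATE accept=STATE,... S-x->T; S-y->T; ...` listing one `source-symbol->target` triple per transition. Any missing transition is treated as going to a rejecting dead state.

start=A; accept=D; A-x->B; A-y->A; B-x->C; B-y->B; C-x->D; C-y->C; D-x->A; D-y->D

The only thing that matters is how many `x`s have appeared, reduced mod 4. Use one state per residue: A for 0, …, D for 3. Reading `x` moves to the next residue; anything else stays put. D is accepting.
With 4 states:
       x  y 
>  A   B  A 
   B   C  B 
   C   D  C 
 * D   A  D 
(> = start, * = accepting)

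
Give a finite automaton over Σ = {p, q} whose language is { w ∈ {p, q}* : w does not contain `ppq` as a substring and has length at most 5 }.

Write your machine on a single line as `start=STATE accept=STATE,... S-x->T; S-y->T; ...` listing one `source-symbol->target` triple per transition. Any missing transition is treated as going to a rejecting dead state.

start=A; accept=A,B,C,D,E,F,G,I,J,K,L,M; A-p->B; A-q->C; B-p->D; B-q->E; C-p->F; C-q->E; D-p->G; D-q->H; E-p->I; E-q->J; F-p->G; F-q->J; G-p->K; G-q->H; H-p->H; H-q->H; I-p->K; I-q->L; J-p->L; J-q->L; K-p->M; K-q->H; L-p->M; L-q->M; M-p->H; M-q->H

Handle the two conditions separately and then intersect. One (4 states) tracks partial matches of the forbidden pattern `ppq`; the other (7 states) tracks the input length, saturating at 6. Each combined state is a pair, one component from each; accept when both components accept. Equivalent product states are then merged.
With 13 states:
       p  q 
>* A   B  C 
 * B   D  E 
 * C   F  E 
 * D   G  H 
 * E   I  J 
 * F   G  J 
 * G   K  H 
   H   H  H 
 * I   K  L 
 * J   L  L 
 * K   M  H 
 * L   M  M 
 * M   H  H 
(> = start, * = accepting)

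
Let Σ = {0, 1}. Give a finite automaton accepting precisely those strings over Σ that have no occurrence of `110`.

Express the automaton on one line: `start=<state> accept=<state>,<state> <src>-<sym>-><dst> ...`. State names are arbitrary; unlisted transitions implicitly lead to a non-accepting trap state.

Track partial matches of the forbidden pattern `110`. State q3 is a dead state reached once `110` has occurred; every other state accepts. q0 means no part of `110` is currently matched.
A 4-state machine:
        0   1  
>* q0   q0  q1 
 * q1   q0  q2 
 * q2   q3  q2 
   q3   q3  q3 
(> = start, * = accepting)

start=q0 accept=q0,q1,q2 q0-0->q0 q0-1->q1 q1-0->q0 q1-1->q2 q2-0->q3 q2-1->q2 q3-0->q3 q3-1->q3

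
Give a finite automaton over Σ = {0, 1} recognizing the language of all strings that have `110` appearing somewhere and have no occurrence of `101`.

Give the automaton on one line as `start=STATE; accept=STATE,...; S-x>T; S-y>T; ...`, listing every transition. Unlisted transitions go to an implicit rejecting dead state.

Run two small machines in parallel and take their product. The first has 4 states tracking whether and how much of `110` has been seen; the second has 4 states tracking partial matches of the forbidden pattern `101`. A product state is a pair (one from each), accepting exactly when both do.
11 states suffice.
       0  1 
>  A   A  B 
   B   C  D 
   C   A  E 
   D   F  D 
   E   G  H 
 * F   I  J 
   G   G  E 
   H   J  H 
 * I   I  K 
   J   J  J 
 * K   F  K 
(> = start, * = accepting)

start=A; accept=F,I,K; A-0>A; A-1>B; B-0>C; B-1>D; C-0>A; C-1>E; D-0>F; D-1>D; E-0>G; E-1>H; F-0>I; F-1>J; G-0>G; G-1>E; H-0>J; H-1>H; I-0>I; I-1>K; J-0>J; J-1>J; K-0>F; K-1>K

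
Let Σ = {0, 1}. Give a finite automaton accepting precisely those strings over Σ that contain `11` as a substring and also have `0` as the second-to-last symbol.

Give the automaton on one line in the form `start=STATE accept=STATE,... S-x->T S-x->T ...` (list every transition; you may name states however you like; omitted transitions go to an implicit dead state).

Run two small machines in parallel and take their product. One (3 states) tracks whether and how much of `11` has been seen; the other (7 states) tracks the last 2 symbols read. Each combined state is a pair, one component from each; accept when both components accept.
        0   1  
>  s0   s1  s2 
   s1   s3  s4 
   s2   s5  s6 
   s3   s3  s4 
   s4   s5  s6 
   s5   s3  s4 
   s6   s7  s6 
   s7   s8  s9 
 * s8   s8  s9 
 * s9   s7  s6 
(> = start, * = accepting)

start=s0 accept=s8,s9 s0-0->s1 s0-1->s2 s1-0->s3 s1-1->s4 s2-0->s5 s2-1->s6 s3-0->s3 s3-1->s4 s4-0->s5 s4-1->s6 s5-0->s3 s5-1->s4 s6-0->s7 s6-1->s6 s7-0->s8 s7-1->s9 s8-0->s8 s8-1->s9 s9-0->s7 s9-1->s6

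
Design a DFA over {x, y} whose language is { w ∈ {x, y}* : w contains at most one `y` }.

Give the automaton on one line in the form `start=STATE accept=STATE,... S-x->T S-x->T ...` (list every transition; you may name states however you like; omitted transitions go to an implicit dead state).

Only the number of `y`s matters, and only up to 2. Make a chain A → B → C advanced by each `y` (with C absorbing); every other symbol self-loops. The accepting set is {A, B}.
3 states suffice.
       x  y 
>* A   A  B 
 * B   B  C 
   C   C  C 
(> = start, * = accepting)

start=A accept=A,B A-x->A A-y->B B-x->B B-y->C C-x->C C-y->C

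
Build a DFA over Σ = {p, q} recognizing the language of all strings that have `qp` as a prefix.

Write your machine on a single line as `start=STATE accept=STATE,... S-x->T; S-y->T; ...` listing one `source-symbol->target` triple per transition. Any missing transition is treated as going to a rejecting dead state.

Walk along `qp` while the input agrees: from s0 take `q` to s1, and so on. Any deviation drops to the rejecting sink s3. Once s2 is reached the prefix is confirmed and every continuation is accepted.
4 states suffice.
        p   q  
>  s0   s3  s1 
   s1   s2  s3 
 * s2   s2  s2 
   s3   s3  s3 
(> = start, * = accepting)

start=s0; accept=s2; s0-p->s3; s0-q->s1; s1-p->s2; s1-q->s3; s2-p->s2; s2-q->s2; s3-p->s3; s3-q->s3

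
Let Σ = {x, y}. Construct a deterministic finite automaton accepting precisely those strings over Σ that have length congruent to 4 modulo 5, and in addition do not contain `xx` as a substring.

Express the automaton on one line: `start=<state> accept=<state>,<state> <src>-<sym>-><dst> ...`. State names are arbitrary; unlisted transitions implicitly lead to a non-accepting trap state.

Handle the two conditions separately and then intersect. The first has 5 states tracking the input length modulo 5; the second has 3 states tracking partial matches of the forbidden pattern `xx`. A product state is a pair (one from each), accepting exactly when both do.
15 states suffice.
          x    y  
>  q0     q1   q2 
   q1     q3   q4 
   q2     q5   q4 
   q3     q6   q6 
   q4     q7   q8 
   q5     q6   q8 
   q6     q9   q9 
   q7     q9  q10 
   q8    q11  q10 
   q9    q12  q12 
 * q10   q13   q0 
 * q11   q12   q0 
   q12   q14  q14 
   q13   q14   q2 
   q14    q3   q3 
(> = start, * = accepting)

start=q0 accept=q10,q11 q0-x->q1 q0-y->q2 q1-x->q3 q1-y->q4 q2-x->q5 q2-y->q4 q3-x->q6 q3-y->q6 q4-x->q7 q4-y->q8 q5-x->q6 q5-y->q8 q6-x->q9 q6-y->q9 q7-x->q9 q7-y->q10 q8-x->q11 q8-y->q10 q9-x->q12 q9-y->q12 q10-x->q13 q10-y->q0 q11-x->q12 q11-y->q0 q12-x->q14 q12-y->q14 q13-x->q14 q13-y->q2 q14-x->q3 q14-y->q3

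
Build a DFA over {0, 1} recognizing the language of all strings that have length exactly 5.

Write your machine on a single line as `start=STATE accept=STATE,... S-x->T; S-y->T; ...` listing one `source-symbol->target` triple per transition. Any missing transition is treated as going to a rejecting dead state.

start=s0; accept=s5; s0-0->s1; s0-1->s1; s1-0->s2; s1-1->s2; s2-0->s3; s2-1->s3; s3-0->s4; s3-1->s4; s4-0->s5; s4-1->s5; s5-0->s6; s5-1->s6; s6-0->s6; s6-1->s6

We only need to distinguish lengths 0, 1, …, 5, and '>5'. Chain s0 → s1 → s2 → s3 → s4 → s5 → s6 on every symbol, with s6 looping. Accepting states: {s5}.
A 7-state machine:
        0   1  
>  s0   s1  s1 
   s1   s2  s2 
   s2   s3  s3 
   s3   s4  s4 
   s4   s5  s5 
 * s5   s6  s6 
   s6   s6  s6 
(> = start, * = accepting)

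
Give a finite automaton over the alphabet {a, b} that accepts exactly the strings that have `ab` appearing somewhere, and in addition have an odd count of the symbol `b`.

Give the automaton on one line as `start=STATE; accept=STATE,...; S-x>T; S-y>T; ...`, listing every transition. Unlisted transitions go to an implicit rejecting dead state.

start=S0; accept=S3; S0-a>S1; S0-b>S2; S1-a>S1; S1-b>S3; S2-a>S4; S2-b>S0; S3-a>S3; S3-b>S5; S4-a>S4; S4-b>S5; S5-a>S5; S5-b>S3

Run two small machines in parallel and take their product. The first has 3 states tracking whether and how much of `ab` has been seen; the second has 2 states tracking the count of `b`s modulo 2. A product state is a pair (one from each), accepting exactly when both do.
        a   b  
>  S0   S1  S2 
   S1   S1  S3 
   S2   S4  S0 
 * S3   S3  S5 
   S4   S4  S5 
   S5   S5  S3 
(> = start, * = accepting)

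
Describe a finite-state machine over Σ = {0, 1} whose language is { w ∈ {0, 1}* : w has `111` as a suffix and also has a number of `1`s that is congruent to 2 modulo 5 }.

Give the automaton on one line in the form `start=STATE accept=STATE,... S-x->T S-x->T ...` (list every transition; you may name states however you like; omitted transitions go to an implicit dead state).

Build one automaton per condition and run them in lockstep. The first has 4 states tracking how much of the suffix `111` has currently been matched; the second has 5 states tracking the count of `1`s modulo 5. A product state is a pair (one from each), accepting exactly when both do.
20 states suffice.
          0    1  
>  s0     s0   s1 
   s1     s2   s3 
   s2     s2   s4 
   s3     s5   s6 
   s4     s5   s7 
   s5     s5   s8 
   s6     s9  s10 
   s7     s9  s10 
   s8     s9  s11 
   s9     s9  s12 
   s10   s13  s14 
   s11   s13  s14 
   s12   s13  s15 
   s13   s13  s16 
   s14    s0  s17 
   s15    s0  s17 
   s16    s0  s18 
   s17    s2  s19 
   s18    s2  s19 
 * s19    s5   s6 
(> = start, * = accepting)

start=s0 accept=s19 s0-0->s0 s0-1->s1 s1-0->s2 s1-1->s3 s2-0->s2 s2-1->s4 s3-0->s5 s3-1->s6 s4-0->s5 s4-1->s7 s5-0->s5 s5-1->s8 s6-0->s9 s6-1->s10 s7-0->s9 s7-1->s10 s8-0->s9 s8-1->s11 s9-0->s9 s9-1->s12 s10-0->s13 s10-1->s14 s11-0->s13 s11-1->s14 s12-0->s13 s12-1->s15 s13-0->s13 s13-1->s16 s14-0->s0 s14-1->s17 s15-0->s0 s15-1->s17 s16-0->s0 s16-1->s18 s17-0->s2 s17-1->s19 s18-0->s2 s18-1->s19 s19-0->s5 s19-1->s6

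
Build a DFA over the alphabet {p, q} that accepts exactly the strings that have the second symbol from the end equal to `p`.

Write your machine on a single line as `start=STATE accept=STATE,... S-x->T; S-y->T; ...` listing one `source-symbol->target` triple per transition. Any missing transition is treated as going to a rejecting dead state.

start=A; accept=D,E; A-p->B; A-q->C; B-p->D; B-q->E; C-p->F; C-q->G; D-p->D; D-q->E; E-p->F; E-q->G; F-p->D; F-q->E; G-p->F; G-q->G

Because acceptance depends on a position counted from the end, the machine has to buffer the most recent 2 symbols. Make each state the string of the last up-to-2 symbols read; on input `x` shift the window left and append `x`. Accept when the buffered window has length 2 and begins with `p`.
A 7-state machine:
       p  q 
>  A   B  C 
   B   D  E 
   C   F  G 
 * D   D  E 
 * E   F  G 
   F   D  E 
   G   F  G 
(> = start, * = accepting)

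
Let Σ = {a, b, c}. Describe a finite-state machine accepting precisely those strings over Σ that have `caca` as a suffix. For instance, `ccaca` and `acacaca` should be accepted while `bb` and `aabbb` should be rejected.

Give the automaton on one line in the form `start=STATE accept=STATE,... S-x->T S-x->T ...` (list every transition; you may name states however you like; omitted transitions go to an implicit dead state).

start=q0 accept=q4 q0-a->q0 q0-b->q0 q0-c->q1 q1-a->q2 q1-b->q0 q1-c->q1 q2-a->q0 q2-b->q0 q2-c->q3 q3-a->q4 q3-b->q0 q3-c->q1 q4-a->q0 q4-b->q0 q4-c->q3

Remember how much of `caca` the current input suffix matches. State q0 means no match yet; q1 means the last symbol is `c`; q2 means the last 2 symbols are `ca`; q3 means the last 3 symbols are `cac`; q4 means the last 4 symbols are `caca`. Only q4 accepts. On a mismatch, fall back to the longest proper suffix that is still a prefix of `caca`.
5 states suffice.
        a   b   c  
>  q0   q0  q0  q1 
   q1   q2  q0  q1 
   q2   q0  q0  q3 
   q3   q4  q0  q1 
 * q4   q0  q0  q3 
(> = start, * = accepting)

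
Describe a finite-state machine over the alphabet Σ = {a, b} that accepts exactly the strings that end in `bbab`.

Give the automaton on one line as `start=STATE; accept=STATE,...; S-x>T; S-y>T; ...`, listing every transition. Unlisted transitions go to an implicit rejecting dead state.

Remember how much of `bbab` the current input suffix matches. State q0 means no match yet; q1 means the last symbol is `b`; q2 means the last 2 symbols are `bb`; q3 means the last 3 symbols are `bba`; q4 means the last 4 symbols are `bbab`. Only q4 accepts. On a mismatch, fall back to the longest proper suffix that is still a prefix of `bbab`.
        a   b  
>  q0   q0  q1 
   q1   q0  q2 
   q2   q3  q2 
   q3   q0  q4 
 * q4   q0  q2 
(> = start, * = accepting)

start=q0; accept=q4; q0-a>q0; q0-b>q1; q1-a>q0; q1-b>q2; q2-a>q3; q2-b>q2; q3-a>q0; q3-b>q4; q4-a>q0; q4-b>q2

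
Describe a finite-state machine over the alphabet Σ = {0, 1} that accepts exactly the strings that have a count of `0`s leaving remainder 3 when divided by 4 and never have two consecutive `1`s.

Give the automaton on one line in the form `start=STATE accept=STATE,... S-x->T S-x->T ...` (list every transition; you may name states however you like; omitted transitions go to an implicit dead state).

start=s0 accept=s6,s8 s0-0->s1 s0-1->s2 s1-0->s3 s1-1->s4 s2-0->s1 s2-1->s5 s3-0->s6 s3-1->s7 s4-0->s3 s4-1->s5 s5-0->s5 s5-1->s5 s6-0->s0 s6-1->s8 s7-0->s6 s7-1->s5 s8-0->s0 s8-1->s5

Run two small machines in parallel and take their product. The first has 4 states tracking the count of `0`s modulo 4; the second has 3 states tracking partial matches of the forbidden pattern `11`. A product state is a pair (one from each), accepting exactly when both do. After merging equivalent states the machine shrinks.
With 9 states:
        0   1  
>  s0   s1  s2 
   s1   s3  s4 
   s2   s1  s5 
   s3   s6  s7 
   s4   s3  s5 
   s5   s5  s5 
 * s6   s0  s8 
   s7   s6  s5 
 * s8   s0  s5 
(> = start, * = accepting)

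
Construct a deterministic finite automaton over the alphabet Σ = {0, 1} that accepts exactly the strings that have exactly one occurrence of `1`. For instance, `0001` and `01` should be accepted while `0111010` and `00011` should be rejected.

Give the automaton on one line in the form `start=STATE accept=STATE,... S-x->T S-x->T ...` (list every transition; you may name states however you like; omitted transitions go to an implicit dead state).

start=A accept=B A-0->A A-1->B B-0->B B-1->C C-0->C C-1->C

Count `1`s, saturating at 2: state A means no `1` yet, B means one `1` seen, C means more than one. Each `1` increments (capped at C); other symbols loop. Accept from {B}.
With 3 states:
       0  1 
>  A   A  B 
 * B   B  C 
   C   C  C 
(> = start, * = accepting)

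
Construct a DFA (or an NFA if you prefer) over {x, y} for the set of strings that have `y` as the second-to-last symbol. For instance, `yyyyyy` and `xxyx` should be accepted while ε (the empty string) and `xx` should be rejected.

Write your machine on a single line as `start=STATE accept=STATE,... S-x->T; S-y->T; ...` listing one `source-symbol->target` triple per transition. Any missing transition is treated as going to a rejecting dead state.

start=A; accept=F,G; A-x->B; A-y->C; B-x->D; B-y->E; C-x->F; C-y->G; D-x->D; D-y->E; E-x->F; E-y->G; F-x->D; F-y->E; G-x->F; G-y->G

Because acceptance depends on a position counted from the end, the machine has to buffer the most recent 2 symbols. Make each state the string of the last up-to-2 symbols read; on input `x` shift the window left and append `x`. Accept when the buffered window has length 2 and begins with `y`.
       x  y 
>  A   B  C 
   B   D  E 
   C   F  G 
   D   D  E 
   E   F  G 
 * F   D  E 
 * G   F  G 
(> = start, * = accepting)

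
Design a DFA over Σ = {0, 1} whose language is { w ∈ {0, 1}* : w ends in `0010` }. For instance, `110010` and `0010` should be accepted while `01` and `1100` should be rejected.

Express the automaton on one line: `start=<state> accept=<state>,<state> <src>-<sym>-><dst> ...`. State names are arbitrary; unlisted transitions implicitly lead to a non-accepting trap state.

start=s0 accept=s4 s0-0->s1 s0-1->s0 s1-0->s2 s1-1->s0 s2-0->s2 s2-1->s3 s3-0->s4 s3-1->s0 s4-0->s2 s4-1->s0

Remember how much of `0010` the current input suffix matches. State s0 means no match yet; s1 means the last symbol is `0`; s2 means the last 2 symbols are `00`; s3 means the last 3 symbols are `001`; s4 means the last 4 symbols are `0010`. Only s4 accepts. On a mismatch, fall back to the longest proper suffix that is still a prefix of `0010`.
        0   1  
>  s0   s1  s0 
   s1   s2  s0 
   s2   s2  s3 
   s3   s4  s0 
 * s4   s2  s0 
(> = start, * = accepting)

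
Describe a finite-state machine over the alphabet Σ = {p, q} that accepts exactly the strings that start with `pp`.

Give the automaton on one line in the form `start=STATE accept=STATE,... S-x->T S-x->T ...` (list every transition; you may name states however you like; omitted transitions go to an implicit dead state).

Check the first 2 symbols one by one: S0 through S1 record how many have matched `pp` so far; any wrong symbol goes to the dead state S3. After all 2 match we enter the accepting sink S2.
With 4 states:
        p   q  
>  S0   S1  S3 
   S1   S2  S3 
 * S2   S2  S2 
   S3   S3  S3 
(> = start, * = accepting)

start=S0 accept=S2 S0-p->S1 S0-q->S3 S1-p->S2 S1-q->S3 S2-p->S2 S2-q->S2 S3-p->S3 S3-q->S3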